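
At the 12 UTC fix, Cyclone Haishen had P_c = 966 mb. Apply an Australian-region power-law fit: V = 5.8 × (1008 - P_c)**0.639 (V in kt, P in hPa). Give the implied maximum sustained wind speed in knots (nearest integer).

63 kt

ΔP = 1008 − 966 = 42 mb.
42^0.639 ≈ 10.896.
V ≈ 5.8 × 10.896 ≈ 63.2 kt.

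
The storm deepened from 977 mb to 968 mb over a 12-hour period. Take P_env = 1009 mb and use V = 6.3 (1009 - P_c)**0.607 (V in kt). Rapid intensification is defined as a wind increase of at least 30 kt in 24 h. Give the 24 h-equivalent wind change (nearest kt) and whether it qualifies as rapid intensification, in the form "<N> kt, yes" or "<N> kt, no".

V₁: ΔP = 32, V ≈ 6.3 × 32^0.607 ≈ 51.64 kt.
V₂: ΔP = 41, V ≈ 6.3 × 41^0.607 ≈ 60.02 kt.
ΔV over 12 h = 8.38 kt → 24 h equivalent = 8.38 × 24/12 ≈ 16.76 kt.
17 kt < 30 kt ⇒ not rapid intensification.

17 kt, no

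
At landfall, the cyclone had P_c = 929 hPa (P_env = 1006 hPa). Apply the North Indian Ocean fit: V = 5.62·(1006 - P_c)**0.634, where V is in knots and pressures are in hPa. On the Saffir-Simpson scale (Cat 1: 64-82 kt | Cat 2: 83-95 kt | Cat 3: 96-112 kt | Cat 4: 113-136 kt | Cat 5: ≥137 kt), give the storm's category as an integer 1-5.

ΔP = 1006 − 929 = 77 hPa.
V ≈ 5.62 × 77^0.634 = 5.62 × 15.70 ≈ 88 kt.
88 kt falls in the Category 2 band.

2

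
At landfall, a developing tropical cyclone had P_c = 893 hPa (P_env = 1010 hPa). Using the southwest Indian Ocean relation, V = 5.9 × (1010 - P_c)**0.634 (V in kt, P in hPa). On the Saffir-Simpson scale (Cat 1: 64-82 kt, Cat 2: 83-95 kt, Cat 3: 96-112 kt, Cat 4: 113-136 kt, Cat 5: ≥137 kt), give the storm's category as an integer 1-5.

4

ΔP = 1010 − 893 = 117 hPa.
V ≈ 5.9 × 117^0.634 = 5.9 × 20.48 ≈ 121 kt.
121 kt falls in the Category 4 band.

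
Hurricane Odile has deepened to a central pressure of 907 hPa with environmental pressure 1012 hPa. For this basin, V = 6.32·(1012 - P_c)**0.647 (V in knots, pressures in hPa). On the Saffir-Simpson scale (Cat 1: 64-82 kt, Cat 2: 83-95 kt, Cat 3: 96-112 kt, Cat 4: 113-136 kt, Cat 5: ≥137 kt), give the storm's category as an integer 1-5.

4

ΔP = 1012 − 907 = 105 hPa.
V ≈ 6.32 × 105^0.647 = 6.32 × 20.31 ≈ 128 kt.
128 kt falls in the Category 4 band.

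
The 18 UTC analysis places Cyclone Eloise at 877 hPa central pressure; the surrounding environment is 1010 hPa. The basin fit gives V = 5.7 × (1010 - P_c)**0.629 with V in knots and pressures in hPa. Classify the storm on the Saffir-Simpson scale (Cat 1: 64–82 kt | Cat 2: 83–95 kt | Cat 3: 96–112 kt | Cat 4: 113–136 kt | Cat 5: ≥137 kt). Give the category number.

4

ΔP = 1010 − 877 = 133 hPa.
V ≈ 5.7 × 133^0.629 = 5.7 × 21.67 ≈ 124 kt.
124 kt falls in the Category 4 band.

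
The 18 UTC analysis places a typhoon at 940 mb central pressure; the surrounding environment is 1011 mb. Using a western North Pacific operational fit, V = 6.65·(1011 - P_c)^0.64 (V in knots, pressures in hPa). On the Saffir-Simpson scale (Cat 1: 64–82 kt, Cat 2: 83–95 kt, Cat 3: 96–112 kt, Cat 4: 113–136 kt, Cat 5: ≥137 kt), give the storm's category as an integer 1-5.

ΔP = 1011 − 940 = 71 mb.
V ≈ 6.65 × 71^0.64 = 6.65 × 15.30 ≈ 102 kt.
102 kt falls in the Category 3 band.

3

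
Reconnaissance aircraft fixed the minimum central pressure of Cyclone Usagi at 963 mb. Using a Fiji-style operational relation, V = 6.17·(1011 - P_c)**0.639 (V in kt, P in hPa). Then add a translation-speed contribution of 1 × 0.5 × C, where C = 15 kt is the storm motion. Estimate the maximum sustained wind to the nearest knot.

81 kt

ΔP = 1011 − 963 = 48 mb.
48^0.639 ≈ 11.866.
V ≈ 6.17 × 11.866 ≈ 73.2 kt.
Translation term: 1 × 0.5 × 15 = 7.5 kt.
Corrected V ≈ 80.7 kt → 81 kt.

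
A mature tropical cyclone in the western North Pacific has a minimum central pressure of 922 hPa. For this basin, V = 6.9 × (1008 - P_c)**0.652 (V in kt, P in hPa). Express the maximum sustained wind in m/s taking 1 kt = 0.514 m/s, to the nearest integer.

65 m/s

ΔP = 1008 − 922 = 86 hPa.
V ≈ 6.9 × 86^0.652 = 6.9 × 18.251 ≈ 125.934 kt.
125.934 × 0.514 ≈ 64.73 m/s → 65 m/s.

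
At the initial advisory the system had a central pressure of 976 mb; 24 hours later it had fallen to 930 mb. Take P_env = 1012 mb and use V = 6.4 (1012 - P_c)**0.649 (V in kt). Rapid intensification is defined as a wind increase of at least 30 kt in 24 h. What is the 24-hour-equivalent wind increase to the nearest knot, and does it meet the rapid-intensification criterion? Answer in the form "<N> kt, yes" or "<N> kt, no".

V₁: ΔP = 36, V ≈ 6.4 × 36^0.649 ≈ 65.50 kt.
V₂: ΔP = 82, V ≈ 6.4 × 82^0.649 ≈ 111.75 kt.
ΔV over 24 h = 46.25 kt → 24 h equivalent = 46.25 × 24/24 ≈ 46.25 kt.
46 kt ≥ 30 kt ⇒ rapid intensification.

46 kt, yes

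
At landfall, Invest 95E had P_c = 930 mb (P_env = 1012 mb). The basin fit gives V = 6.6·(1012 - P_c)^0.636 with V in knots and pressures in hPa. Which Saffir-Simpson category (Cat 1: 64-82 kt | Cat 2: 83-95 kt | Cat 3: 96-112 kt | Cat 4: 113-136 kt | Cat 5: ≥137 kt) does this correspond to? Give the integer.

ΔP = 1012 − 930 = 82 mb.
V ≈ 6.6 × 82^0.636 = 6.6 × 16.49 ≈ 109 kt.
109 kt falls in the Category 3 band.

3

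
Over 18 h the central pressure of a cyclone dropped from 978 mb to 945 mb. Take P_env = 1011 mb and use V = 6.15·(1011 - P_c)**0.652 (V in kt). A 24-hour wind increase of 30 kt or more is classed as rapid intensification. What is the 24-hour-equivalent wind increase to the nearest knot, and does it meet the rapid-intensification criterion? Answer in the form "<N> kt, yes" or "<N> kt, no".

46 kt, yes

V₁: ΔP = 33, V ≈ 6.15 × 33^0.652 ≈ 60.11 kt.
V₂: ΔP = 66, V ≈ 6.15 × 66^0.652 ≈ 94.45 kt.
ΔV over 18 h = 34.34 kt → 24 h equivalent = 34.34 × 24/18 ≈ 45.79 kt.
46 kt ≥ 30 kt ⇒ rapid intensification.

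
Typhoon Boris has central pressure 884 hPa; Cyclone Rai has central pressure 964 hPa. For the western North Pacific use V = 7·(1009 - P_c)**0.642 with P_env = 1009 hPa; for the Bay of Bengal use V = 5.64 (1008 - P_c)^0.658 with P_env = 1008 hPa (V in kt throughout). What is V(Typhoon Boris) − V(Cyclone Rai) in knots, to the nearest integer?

Typhoon Boris: ΔP = 125; V ≈ 7 × 125^0.642 ≈ 155.35 kt.
Cyclone Rai: ΔP = 44; V ≈ 5.64 × 44^0.658 ≈ 68.03 kt.
Difference ≈ 155.35 − 68.03 = 87.32 → 87 kt.

87 kt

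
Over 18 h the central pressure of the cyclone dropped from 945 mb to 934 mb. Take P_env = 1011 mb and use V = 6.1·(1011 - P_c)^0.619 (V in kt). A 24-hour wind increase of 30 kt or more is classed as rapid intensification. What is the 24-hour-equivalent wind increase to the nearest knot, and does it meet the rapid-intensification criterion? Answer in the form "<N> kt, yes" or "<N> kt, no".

V₁: ΔP = 66, V ≈ 6.1 × 66^0.619 ≈ 81.59 kt.
V₂: ΔP = 77, V ≈ 6.1 × 77^0.619 ≈ 89.76 kt.
ΔV over 18 h = 8.17 kt → 24 h equivalent = 8.17 × 24/18 ≈ 10.89 kt.
11 kt < 30 kt ⇒ not rapid intensification.

11 kt, no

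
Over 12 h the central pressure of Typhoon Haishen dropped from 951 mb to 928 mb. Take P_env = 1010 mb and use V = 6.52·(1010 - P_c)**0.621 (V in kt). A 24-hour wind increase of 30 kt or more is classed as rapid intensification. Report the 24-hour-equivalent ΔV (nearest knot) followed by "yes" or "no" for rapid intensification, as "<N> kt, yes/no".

V₁: ΔP = 59, V ≈ 6.52 × 59^0.621 ≈ 82.03 kt.
V₂: ΔP = 82, V ≈ 6.52 × 82^0.621 ≈ 100.63 kt.
ΔV over 12 h = 18.60 kt → 24 h equivalent = 18.60 × 24/12 ≈ 37.20 kt.
37 kt ≥ 30 kt ⇒ rapid intensification.

37 kt, yes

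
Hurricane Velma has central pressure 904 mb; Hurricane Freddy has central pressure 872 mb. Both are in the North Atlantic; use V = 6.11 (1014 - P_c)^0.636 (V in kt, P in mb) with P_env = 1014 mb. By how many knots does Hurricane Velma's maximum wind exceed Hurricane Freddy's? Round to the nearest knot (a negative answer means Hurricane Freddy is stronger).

Hurricane Velma: ΔP = 110; V ≈ 6.11 × 110^0.636 ≈ 121.44 kt.
Hurricane Freddy: ΔP = 142; V ≈ 6.11 × 142^0.636 ≈ 142.86 kt.
Difference ≈ 121.44 − 142.86 = -21.42 → -21 kt.

-21 kt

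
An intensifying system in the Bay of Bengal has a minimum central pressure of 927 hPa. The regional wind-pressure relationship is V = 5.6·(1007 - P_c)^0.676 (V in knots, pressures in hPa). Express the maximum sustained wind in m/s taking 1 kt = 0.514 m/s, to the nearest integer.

56 m/s

ΔP = 1007 − 927 = 80 hPa.
V ≈ 5.6 × 80^0.676 = 5.6 × 19.341 ≈ 108.312 kt.
108.312 × 0.514 ≈ 55.67 m/s → 56 m/s.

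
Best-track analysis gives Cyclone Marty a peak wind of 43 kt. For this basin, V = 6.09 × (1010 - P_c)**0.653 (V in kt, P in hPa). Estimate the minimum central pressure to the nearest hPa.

ΔP = (V / 6.09)^(1/0.653) = (43/6.09)^1.531.
43/6.09 = 7.061; 7.061^1.531 ≈ 19.95 hPa.
P_c = 1010 − 19.95 = 990.05 ≈ 990 hPa.

990 hPa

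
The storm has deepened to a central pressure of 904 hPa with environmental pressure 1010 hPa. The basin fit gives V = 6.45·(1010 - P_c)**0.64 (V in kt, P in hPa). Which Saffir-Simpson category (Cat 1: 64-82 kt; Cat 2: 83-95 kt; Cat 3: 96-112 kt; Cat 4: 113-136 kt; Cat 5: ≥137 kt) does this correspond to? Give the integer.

4

ΔP = 1010 − 904 = 106 hPa.
V ≈ 6.45 × 106^0.64 = 6.45 × 19.78 ≈ 128 kt.
128 kt falls in the Category 4 band.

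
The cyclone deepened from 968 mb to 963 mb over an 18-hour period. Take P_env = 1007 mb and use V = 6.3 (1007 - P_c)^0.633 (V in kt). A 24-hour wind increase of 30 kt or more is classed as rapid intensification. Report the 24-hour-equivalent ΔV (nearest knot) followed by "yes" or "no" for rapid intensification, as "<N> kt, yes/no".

7 kt, no

V₁: ΔP = 39, V ≈ 6.3 × 39^0.633 ≈ 64.04 kt.
V₂: ΔP = 44, V ≈ 6.3 × 44^0.633 ≈ 69.13 kt.
ΔV over 18 h = 5.09 kt → 24 h equivalent = 5.09 × 24/18 ≈ 6.79 kt.
7 kt < 30 kt ⇒ not rapid intensification.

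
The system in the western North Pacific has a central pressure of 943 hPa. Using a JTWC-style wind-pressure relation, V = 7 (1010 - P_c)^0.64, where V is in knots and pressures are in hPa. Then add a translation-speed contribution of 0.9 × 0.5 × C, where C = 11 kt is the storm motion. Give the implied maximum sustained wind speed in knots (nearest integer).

108 kt

ΔP = 1010 − 943 = 67 hPa.
67^0.64 ≈ 14.746.
V ≈ 7 × 14.746 ≈ 103.2 kt.
Translation term: 0.9 × 0.5 × 11 = 4.95 kt.
Corrected V ≈ 108.15 kt → 108 kt.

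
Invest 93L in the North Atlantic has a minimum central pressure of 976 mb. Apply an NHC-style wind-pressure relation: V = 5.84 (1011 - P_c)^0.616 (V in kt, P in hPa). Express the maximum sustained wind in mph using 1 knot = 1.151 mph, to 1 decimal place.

60.1 mph

ΔP = 1011 − 976 = 35 mb.
V ≈ 5.84 × 35^0.616 = 5.84 × 8.936 ≈ 52.187 kt.
52.187 × 1.151 ≈ 60.07 mph → 60.1 mph.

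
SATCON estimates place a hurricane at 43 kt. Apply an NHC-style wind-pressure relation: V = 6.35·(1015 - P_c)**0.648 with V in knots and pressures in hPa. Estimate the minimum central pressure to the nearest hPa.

996 hPa

ΔP = (V / 6.35)^(1/0.648) = (43/6.35)^1.543.
43/6.35 = 6.772; 6.772^1.543 ≈ 19.14 hPa.
P_c = 1015 − 19.14 = 995.86 ≈ 996 hPa.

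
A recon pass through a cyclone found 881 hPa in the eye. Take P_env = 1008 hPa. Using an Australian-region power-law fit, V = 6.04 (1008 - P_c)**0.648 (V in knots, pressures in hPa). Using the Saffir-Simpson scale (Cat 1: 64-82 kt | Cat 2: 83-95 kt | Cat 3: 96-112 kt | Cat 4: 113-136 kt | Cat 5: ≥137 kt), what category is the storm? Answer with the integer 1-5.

ΔP = 1008 − 881 = 127 hPa.
V ≈ 6.04 × 127^0.648 = 6.04 × 23.08 ≈ 139 kt.
139 kt falls in the Category 5 band.

5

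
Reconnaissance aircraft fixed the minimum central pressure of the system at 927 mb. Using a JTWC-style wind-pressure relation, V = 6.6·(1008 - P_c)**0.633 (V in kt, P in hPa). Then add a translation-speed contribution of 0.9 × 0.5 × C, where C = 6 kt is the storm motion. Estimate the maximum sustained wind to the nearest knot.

ΔP = 1008 − 927 = 81 mb.
81^0.633 ≈ 16.146.
V ≈ 6.6 × 16.146 ≈ 106.6 kt.
Translation term: 0.9 × 0.5 × 6 = 2.7 kt.
Corrected V ≈ 109.3 kt → 109 kt.

109 kt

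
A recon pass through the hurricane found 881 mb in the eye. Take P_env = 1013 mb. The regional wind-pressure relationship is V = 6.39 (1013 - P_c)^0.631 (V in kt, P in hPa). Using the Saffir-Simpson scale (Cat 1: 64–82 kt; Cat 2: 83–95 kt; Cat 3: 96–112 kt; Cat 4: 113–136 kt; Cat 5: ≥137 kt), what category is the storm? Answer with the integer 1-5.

5

ΔP = 1013 − 881 = 132 mb.
V ≈ 6.39 × 132^0.631 = 6.39 × 21.78 ≈ 139 kt.
139 kt falls in the Category 5 band.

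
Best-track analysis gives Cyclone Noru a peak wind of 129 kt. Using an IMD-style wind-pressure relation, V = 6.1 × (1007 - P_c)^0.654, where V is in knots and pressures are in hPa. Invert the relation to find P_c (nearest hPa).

901 hPa

ΔP = (V / 6.1)^(1/0.654) = (129/6.1)^1.529.
129/6.1 = 21.148; 21.148^1.529 ≈ 106.27 hPa.
P_c = 1007 − 106.27 = 900.73 ≈ 901 hPa.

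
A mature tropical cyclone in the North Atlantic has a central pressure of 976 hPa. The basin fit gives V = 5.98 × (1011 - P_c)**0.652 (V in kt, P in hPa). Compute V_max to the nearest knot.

ΔP = 1011 − 976 = 35 hPa.
35^0.652 ≈ 10.156.
V ≈ 5.98 × 10.156 ≈ 60.7 kt.

61 kt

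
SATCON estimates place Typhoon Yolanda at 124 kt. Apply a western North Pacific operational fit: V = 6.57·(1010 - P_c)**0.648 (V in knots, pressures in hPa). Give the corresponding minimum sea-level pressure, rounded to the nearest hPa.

ΔP = (V / 6.57)^(1/0.648) = (124/6.57)^1.543.
124/6.57 = 18.874; 18.874^1.543 ≈ 93.09 hPa.
P_c = 1010 − 93.09 = 916.91 ≈ 917 hPa.

917 hPa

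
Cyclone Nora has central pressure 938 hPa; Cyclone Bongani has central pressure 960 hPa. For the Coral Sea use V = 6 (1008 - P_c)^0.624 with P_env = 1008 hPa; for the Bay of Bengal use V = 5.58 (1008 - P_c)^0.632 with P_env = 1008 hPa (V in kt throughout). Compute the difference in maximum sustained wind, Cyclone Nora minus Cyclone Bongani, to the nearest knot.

Cyclone Nora: ΔP = 70; V ≈ 6 × 70^0.624 ≈ 85.01 kt.
Cyclone Bongani: ΔP = 48; V ≈ 5.58 × 48^0.632 ≈ 64.44 kt.
Difference ≈ 85.01 − 64.44 = 20.57 → 21 kt.

21 kt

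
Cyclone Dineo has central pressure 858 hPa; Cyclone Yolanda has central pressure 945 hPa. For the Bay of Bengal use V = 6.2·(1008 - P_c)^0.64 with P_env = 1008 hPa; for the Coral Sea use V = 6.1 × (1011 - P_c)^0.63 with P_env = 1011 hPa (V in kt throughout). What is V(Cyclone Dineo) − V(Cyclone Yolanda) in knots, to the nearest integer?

Cyclone Dineo: ΔP = 150; V ≈ 6.2 × 150^0.64 ≈ 153.14 kt.
Cyclone Yolanda: ΔP = 66; V ≈ 6.1 × 66^0.63 ≈ 85.44 kt.
Difference ≈ 153.14 − 85.44 = 67.70 → 68 kt.

68 kt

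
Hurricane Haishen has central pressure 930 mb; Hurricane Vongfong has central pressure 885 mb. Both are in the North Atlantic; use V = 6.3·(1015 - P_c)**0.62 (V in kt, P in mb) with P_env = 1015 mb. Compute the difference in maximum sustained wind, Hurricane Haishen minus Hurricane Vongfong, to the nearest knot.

-30 kt

Hurricane Haishen: ΔP = 85; V ≈ 6.3 × 85^0.62 ≈ 98.99 kt.
Hurricane Vongfong: ΔP = 130; V ≈ 6.3 × 130^0.62 ≈ 128.82 kt.
Difference ≈ 98.99 − 128.82 = -29.83 → -30 kt.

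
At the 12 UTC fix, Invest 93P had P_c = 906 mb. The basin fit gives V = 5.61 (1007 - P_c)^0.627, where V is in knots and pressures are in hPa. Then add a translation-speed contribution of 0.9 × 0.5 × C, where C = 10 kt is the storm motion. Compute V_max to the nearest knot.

106 kt

ΔP = 1007 − 906 = 101 mb.
101^0.627 ≈ 18.060.
V ≈ 5.61 × 18.060 ≈ 101.3 kt.
Translation term: 0.9 × 0.5 × 10 = 4.5 kt.
Corrected V ≈ 105.8 kt → 106 kt.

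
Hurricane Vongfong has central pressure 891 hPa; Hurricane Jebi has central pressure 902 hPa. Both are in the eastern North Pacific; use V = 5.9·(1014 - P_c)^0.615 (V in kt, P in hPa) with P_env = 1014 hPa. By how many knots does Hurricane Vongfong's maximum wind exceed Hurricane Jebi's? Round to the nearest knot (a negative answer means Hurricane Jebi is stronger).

6 kt

Hurricane Vongfong: ΔP = 123; V ≈ 5.9 × 123^0.615 ≈ 113.80 kt.
Hurricane Jebi: ΔP = 112; V ≈ 5.9 × 112^0.615 ≈ 107.43 kt.
Difference ≈ 113.80 − 107.43 = 6.37 → 6 kt.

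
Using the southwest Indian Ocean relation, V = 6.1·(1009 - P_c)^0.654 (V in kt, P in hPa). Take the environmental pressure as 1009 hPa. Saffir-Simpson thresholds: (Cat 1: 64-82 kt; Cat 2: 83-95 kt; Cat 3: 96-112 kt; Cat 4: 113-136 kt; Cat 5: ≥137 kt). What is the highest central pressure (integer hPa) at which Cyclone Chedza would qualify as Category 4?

Category 4 begins at V = 113 kt.
Required ΔP = (113/6.1)^(1/0.654) = 18.525^1.529 ≈ 86.79 hPa.
P_c ≤ 1009 − 86.79 = 922.21, so the highest integer P_c is 922 hPa.

922 hPa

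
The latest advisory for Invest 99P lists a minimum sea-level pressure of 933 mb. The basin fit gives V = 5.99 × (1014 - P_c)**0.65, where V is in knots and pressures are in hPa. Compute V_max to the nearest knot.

104 kt

ΔP = 1014 − 933 = 81 mb.
81^0.65 ≈ 17.399.
V ≈ 5.99 × 17.399 ≈ 104.2 kt.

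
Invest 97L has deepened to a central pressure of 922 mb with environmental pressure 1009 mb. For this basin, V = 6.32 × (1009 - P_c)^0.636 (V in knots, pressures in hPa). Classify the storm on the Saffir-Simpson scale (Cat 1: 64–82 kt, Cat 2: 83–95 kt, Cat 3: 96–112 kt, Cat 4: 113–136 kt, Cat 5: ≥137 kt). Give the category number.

3

ΔP = 1009 − 922 = 87 mb.
V ≈ 6.32 × 87^0.636 = 6.32 × 17.12 ≈ 108 kt.
108 kt falls in the Category 3 band.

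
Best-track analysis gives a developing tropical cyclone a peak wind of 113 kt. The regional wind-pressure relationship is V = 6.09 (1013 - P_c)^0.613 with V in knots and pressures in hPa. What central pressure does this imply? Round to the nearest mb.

896 mb

ΔP = (V / 6.09)^(1/0.613) = (113/6.09)^1.631.
113/6.09 = 18.555; 18.555^1.631 ≈ 117.29 mb.
P_c = 1013 − 117.29 = 895.71 ≈ 896 mb.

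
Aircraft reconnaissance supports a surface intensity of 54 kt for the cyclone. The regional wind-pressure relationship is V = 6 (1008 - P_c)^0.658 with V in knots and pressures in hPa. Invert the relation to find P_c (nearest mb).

980 mb

ΔP = (V / 6)^(1/0.658) = (54/6)^1.520.
54/6 = 9.000; 9.000^1.520 ≈ 28.20 mb.
P_c = 1008 − 28.20 = 979.80 ≈ 980 mb.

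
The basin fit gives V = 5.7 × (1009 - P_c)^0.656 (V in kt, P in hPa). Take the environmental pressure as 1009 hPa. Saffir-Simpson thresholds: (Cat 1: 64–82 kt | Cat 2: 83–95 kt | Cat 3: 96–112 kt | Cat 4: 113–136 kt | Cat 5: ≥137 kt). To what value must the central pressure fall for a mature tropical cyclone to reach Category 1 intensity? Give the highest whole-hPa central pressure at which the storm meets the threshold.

969 hPa

Category 1 begins at V = 64 kt.
Required ΔP = (64/5.7)^(1/0.656) = 11.228^1.524 ≈ 39.91 hPa.
P_c ≤ 1009 − 39.91 = 969.09, so the highest integer P_c is 969 hPa.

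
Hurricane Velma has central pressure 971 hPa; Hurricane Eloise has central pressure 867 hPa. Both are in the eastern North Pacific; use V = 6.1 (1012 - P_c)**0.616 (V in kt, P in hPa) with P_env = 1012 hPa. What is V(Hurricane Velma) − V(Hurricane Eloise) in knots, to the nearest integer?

-71 kt

Hurricane Velma: ΔP = 41; V ≈ 6.1 × 41^0.616 ≈ 60.09 kt.
Hurricane Eloise: ΔP = 145; V ≈ 6.1 × 145^0.616 ≈ 130.84 kt.
Difference ≈ 60.09 − 130.84 = -70.75 → -71 kt.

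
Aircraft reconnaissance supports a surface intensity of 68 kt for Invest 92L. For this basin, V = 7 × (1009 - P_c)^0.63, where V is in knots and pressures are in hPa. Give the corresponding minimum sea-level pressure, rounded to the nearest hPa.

ΔP = (V / 7)^(1/0.63) = (68/7)^1.587.
68/7 = 9.714; 9.714^1.587 ≈ 36.92 hPa.
P_c = 1009 − 36.92 = 972.08 ≈ 972 hPa.

972 hPa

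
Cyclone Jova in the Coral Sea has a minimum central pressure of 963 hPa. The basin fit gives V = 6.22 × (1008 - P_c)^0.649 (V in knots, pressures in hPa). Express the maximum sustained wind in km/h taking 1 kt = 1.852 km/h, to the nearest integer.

ΔP = 1008 − 963 = 45 hPa.
V ≈ 6.22 × 45^0.649 = 6.22 × 11.829 ≈ 73.574 kt.
73.574 × 1.852 ≈ 136.26 km/h → 136 km/h.

136 km/h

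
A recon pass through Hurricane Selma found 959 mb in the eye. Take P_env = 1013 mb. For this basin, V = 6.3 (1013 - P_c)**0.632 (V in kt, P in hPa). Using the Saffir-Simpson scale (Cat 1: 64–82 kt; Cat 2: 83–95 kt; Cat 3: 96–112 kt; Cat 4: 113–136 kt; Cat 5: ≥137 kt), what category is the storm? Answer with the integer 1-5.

1

ΔP = 1013 − 959 = 54 mb.
V ≈ 6.3 × 54^0.632 = 6.3 × 12.44 ≈ 78 kt.
78 kt falls in the Category 1 band.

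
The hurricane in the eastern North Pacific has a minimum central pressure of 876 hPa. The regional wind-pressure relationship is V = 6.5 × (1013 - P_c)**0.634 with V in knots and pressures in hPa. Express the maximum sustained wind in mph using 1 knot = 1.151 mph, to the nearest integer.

ΔP = 1013 − 876 = 137 hPa.
V ≈ 6.5 × 137^0.634 = 6.5 × 22.630 ≈ 147.094 kt.
147.094 × 1.151 ≈ 169.30 mph → 169 mph.

169 mph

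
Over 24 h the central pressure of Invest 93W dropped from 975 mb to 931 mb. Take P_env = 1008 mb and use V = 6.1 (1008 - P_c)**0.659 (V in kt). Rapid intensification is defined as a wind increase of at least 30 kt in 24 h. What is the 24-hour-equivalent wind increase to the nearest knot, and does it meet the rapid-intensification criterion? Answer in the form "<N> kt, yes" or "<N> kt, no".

V₁: ΔP = 33, V ≈ 6.1 × 33^0.659 ≈ 61.10 kt.
V₂: ΔP = 77, V ≈ 6.1 × 77^0.659 ≈ 106.79 kt.
ΔV over 24 h = 45.69 kt → 24 h equivalent = 45.69 × 24/24 ≈ 45.69 kt.
46 kt ≥ 30 kt ⇒ rapid intensification.

46 kt, yes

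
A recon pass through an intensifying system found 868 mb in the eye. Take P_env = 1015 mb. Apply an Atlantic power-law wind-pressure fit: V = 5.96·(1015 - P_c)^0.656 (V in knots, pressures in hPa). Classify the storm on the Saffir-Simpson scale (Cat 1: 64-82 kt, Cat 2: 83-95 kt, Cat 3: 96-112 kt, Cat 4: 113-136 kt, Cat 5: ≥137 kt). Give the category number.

5

ΔP = 1015 − 868 = 147 mb.
V ≈ 5.96 × 147^0.656 = 5.96 × 26.41 ≈ 157 kt.
157 kt falls in the Category 5 band.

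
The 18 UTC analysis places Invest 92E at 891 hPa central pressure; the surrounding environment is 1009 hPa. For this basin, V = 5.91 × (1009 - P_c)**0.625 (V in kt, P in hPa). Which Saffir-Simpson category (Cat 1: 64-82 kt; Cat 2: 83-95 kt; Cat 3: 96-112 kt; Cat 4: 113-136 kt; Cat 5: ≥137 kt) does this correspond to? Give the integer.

ΔP = 1009 − 891 = 118 hPa.
V ≈ 5.91 × 118^0.625 = 5.91 × 19.72 ≈ 117 kt.
117 kt falls in the Category 4 band.

4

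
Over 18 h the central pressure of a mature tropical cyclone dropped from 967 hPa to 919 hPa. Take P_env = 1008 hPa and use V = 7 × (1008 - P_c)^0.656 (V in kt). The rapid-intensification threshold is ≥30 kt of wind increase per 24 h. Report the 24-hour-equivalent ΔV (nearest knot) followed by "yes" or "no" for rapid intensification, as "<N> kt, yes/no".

V₁: ΔP = 41, V ≈ 7 × 41^0.656 ≈ 80.00 kt.
V₂: ΔP = 89, V ≈ 7 × 89^0.656 ≈ 133.01 kt.
ΔV over 18 h = 53.01 kt → 24 h equivalent = 53.01 × 24/18 ≈ 70.68 kt.
71 kt ≥ 30 kt ⇒ rapid intensification.

71 kt, yes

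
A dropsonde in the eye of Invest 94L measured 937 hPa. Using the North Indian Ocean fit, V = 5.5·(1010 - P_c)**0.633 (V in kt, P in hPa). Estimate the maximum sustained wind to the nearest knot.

ΔP = 1010 − 937 = 73 hPa.
73^0.633 ≈ 15.118.
V ≈ 5.5 × 15.118 ≈ 83.1 kt.

83 kt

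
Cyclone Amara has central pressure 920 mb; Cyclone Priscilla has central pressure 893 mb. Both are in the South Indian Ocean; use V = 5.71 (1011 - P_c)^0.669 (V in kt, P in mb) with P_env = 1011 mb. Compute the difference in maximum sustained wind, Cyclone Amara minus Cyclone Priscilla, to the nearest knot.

-22 kt

Cyclone Amara: ΔP = 91; V ≈ 5.71 × 91^0.669 ≈ 116.74 kt.
Cyclone Priscilla: ΔP = 118; V ≈ 5.71 × 118^0.669 ≈ 138.91 kt.
Difference ≈ 116.74 − 138.91 = -22.17 → -22 kt.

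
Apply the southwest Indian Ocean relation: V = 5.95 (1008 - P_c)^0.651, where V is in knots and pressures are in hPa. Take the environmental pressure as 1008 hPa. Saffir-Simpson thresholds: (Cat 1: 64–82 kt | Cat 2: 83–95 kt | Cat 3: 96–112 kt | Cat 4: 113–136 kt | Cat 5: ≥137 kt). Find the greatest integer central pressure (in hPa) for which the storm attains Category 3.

936 hPa

Category 3 begins at V = 96 kt.
Required ΔP = (96/5.95)^(1/0.651) = 16.134^1.536 ≈ 71.65 hPa.
P_c ≤ 1008 − 71.65 = 936.35, so the highest integer P_c is 936 hPa.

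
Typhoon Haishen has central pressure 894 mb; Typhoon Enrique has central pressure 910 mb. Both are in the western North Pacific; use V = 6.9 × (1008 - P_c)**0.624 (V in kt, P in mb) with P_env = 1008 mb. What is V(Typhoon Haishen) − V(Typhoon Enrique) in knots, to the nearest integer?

Typhoon Haishen: ΔP = 114; V ≈ 6.9 × 114^0.624 ≈ 132.54 kt.
Typhoon Enrique: ΔP = 98; V ≈ 6.9 × 98^0.624 ≈ 120.61 kt.
Difference ≈ 132.54 − 120.61 = 11.93 → 12 kt.

12 kt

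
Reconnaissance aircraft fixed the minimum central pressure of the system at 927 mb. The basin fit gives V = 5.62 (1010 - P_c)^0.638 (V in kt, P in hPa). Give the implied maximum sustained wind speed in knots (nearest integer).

94 kt

ΔP = 1010 − 927 = 83 mb.
83^0.638 ≈ 16.764.
V ≈ 5.62 × 16.764 ≈ 94.2 kt.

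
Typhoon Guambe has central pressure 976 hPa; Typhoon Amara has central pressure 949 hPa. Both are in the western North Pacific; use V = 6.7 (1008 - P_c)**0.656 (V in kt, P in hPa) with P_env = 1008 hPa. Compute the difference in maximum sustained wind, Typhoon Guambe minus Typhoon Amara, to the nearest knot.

Typhoon Guambe: ΔP = 32; V ≈ 6.7 × 32^0.656 ≈ 65.08 kt.
Typhoon Amara: ΔP = 59; V ≈ 6.7 × 59^0.656 ≈ 97.22 kt.
Difference ≈ 65.08 − 97.22 = -32.14 → -32 kt.

-32 kt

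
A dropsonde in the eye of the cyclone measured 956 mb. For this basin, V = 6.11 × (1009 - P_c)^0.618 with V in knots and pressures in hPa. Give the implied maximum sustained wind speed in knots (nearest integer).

ΔP = 1009 − 956 = 53 mb.
53^0.618 ≈ 11.631.
V ≈ 6.11 × 11.631 ≈ 71.1 kt.

71 kt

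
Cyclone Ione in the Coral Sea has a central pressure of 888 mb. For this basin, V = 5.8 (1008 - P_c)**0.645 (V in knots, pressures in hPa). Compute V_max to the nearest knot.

ΔP = 1008 − 888 = 120 mb.
120^0.645 ≈ 21.932.
V ≈ 5.8 × 21.932 ≈ 127.2 kt.

127 kt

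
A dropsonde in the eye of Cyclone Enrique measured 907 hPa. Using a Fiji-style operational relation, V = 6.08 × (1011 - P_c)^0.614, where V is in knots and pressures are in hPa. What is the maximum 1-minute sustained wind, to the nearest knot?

105 kt

ΔP = 1011 − 907 = 104 hPa.
104^0.614 ≈ 17.316.
V ≈ 6.08 × 17.316 ≈ 105.3 kt.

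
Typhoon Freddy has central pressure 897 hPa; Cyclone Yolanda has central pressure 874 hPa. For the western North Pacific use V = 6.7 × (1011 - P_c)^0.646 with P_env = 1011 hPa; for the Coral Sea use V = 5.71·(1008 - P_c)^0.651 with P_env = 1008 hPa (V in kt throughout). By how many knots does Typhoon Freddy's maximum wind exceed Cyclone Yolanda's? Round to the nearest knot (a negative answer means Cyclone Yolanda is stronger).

Typhoon Freddy: ΔP = 114; V ≈ 6.7 × 114^0.646 ≈ 142.84 kt.
Cyclone Yolanda: ΔP = 134; V ≈ 5.71 × 134^0.651 ≈ 138.48 kt.
Difference ≈ 142.84 − 138.48 = 4.36 → 4 kt.

4 kt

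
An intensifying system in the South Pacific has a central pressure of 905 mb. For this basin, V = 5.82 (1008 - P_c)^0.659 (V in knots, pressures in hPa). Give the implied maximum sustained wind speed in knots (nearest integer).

123 kt

ΔP = 1008 − 905 = 103 mb.
103^0.659 ≈ 21.206.
V ≈ 5.82 × 21.206 ≈ 123.4 kt.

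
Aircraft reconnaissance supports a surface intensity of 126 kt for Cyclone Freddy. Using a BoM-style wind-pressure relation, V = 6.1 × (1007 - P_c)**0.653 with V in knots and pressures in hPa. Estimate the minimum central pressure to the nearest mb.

904 mb

ΔP = (V / 6.1)^(1/0.653) = (126/6.1)^1.531.
126/6.1 = 20.656; 20.656^1.531 ≈ 103.24 mb.
P_c = 1007 − 103.24 = 903.76 ≈ 904 mb.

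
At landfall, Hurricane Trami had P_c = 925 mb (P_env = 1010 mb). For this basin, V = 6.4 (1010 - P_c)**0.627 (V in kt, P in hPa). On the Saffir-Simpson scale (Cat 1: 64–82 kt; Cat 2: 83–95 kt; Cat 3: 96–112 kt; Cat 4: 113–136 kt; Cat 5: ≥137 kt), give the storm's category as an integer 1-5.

3

ΔP = 1010 − 925 = 85 mb.
V ≈ 6.4 × 85^0.627 = 6.4 × 16.21 ≈ 104 kt.
104 kt falls in the Category 3 band.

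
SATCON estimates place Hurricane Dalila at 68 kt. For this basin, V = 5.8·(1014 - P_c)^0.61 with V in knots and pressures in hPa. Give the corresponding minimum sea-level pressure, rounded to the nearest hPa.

957 hPa

ΔP = (V / 5.8)^(1/0.61) = (68/5.8)^1.639.
68/5.8 = 11.724; 11.724^1.639 ≈ 56.57 hPa.
P_c = 1014 − 56.57 = 957.43 ≈ 957 hPa.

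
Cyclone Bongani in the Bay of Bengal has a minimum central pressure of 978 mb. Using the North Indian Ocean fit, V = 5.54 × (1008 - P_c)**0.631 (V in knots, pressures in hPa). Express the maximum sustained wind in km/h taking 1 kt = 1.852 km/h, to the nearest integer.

ΔP = 1008 − 978 = 30 mb.
V ≈ 5.54 × 30^0.631 = 5.54 × 8.552 ≈ 47.378 kt.
47.378 × 1.852 ≈ 87.74 km/h → 88 km/h.

88 km/h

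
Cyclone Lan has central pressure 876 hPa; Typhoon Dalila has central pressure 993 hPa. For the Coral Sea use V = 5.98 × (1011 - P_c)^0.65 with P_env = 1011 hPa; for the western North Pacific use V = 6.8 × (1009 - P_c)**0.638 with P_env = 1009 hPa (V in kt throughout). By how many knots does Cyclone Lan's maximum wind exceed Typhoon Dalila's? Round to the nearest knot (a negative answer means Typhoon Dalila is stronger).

Cyclone Lan: ΔP = 135; V ≈ 5.98 × 135^0.65 ≈ 145.02 kt.
Typhoon Dalila: ΔP = 16; V ≈ 6.8 × 16^0.638 ≈ 39.88 kt.
Difference ≈ 145.02 − 39.88 = 105.14 → 105 kt.

105 kt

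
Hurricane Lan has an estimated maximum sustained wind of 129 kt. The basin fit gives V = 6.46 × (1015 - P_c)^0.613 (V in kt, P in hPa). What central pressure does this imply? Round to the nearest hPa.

883 hPa

ΔP = (V / 6.46)^(1/0.613) = (129/6.46)^1.631.
129/6.46 = 19.969; 19.969^1.631 ≈ 132.22 hPa.
P_c = 1015 − 132.22 = 882.78 ≈ 883 hPa.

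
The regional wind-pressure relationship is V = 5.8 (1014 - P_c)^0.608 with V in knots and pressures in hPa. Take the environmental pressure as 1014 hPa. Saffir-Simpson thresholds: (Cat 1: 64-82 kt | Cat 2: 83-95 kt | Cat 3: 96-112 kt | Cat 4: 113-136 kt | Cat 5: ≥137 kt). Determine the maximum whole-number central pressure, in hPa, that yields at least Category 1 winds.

Category 1 begins at V = 64 kt.
Required ΔP = (64/5.8)^(1/0.608) = 11.034^1.645 ≈ 51.89 hPa.
P_c ≤ 1014 − 51.89 = 962.11, so the highest integer P_c is 962 hPa.

962 hPa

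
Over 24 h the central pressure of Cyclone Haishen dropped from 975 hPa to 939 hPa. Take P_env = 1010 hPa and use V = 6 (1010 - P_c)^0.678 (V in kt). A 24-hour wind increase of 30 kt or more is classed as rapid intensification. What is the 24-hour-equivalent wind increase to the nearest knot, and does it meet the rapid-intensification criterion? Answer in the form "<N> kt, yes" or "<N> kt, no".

41 kt, yes

V₁: ΔP = 35, V ≈ 6 × 35^0.678 ≈ 66.84 kt.
V₂: ΔP = 71, V ≈ 6 × 71^0.678 ≈ 107.97 kt.
ΔV over 24 h = 41.13 kt → 24 h equivalent = 41.13 × 24/24 ≈ 41.13 kt.
41 kt ≥ 30 kt ⇒ rapid intensification.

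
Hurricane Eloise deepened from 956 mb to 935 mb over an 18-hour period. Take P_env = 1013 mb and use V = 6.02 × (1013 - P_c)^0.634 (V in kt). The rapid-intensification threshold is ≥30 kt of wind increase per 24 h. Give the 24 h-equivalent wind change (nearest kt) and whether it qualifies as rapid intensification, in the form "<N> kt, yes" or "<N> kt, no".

23 kt, no

V₁: ΔP = 57, V ≈ 6.02 × 57^0.634 ≈ 78.13 kt.
V₂: ΔP = 78, V ≈ 6.02 × 78^0.634 ≈ 95.32 kt.
ΔV over 18 h = 17.19 kt → 24 h equivalent = 17.19 × 24/18 ≈ 22.92 kt.
23 kt < 30 kt ⇒ not rapid intensification.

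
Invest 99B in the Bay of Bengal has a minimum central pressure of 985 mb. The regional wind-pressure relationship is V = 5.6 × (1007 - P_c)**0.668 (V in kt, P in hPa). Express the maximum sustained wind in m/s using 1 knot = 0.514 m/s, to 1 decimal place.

ΔP = 1007 − 985 = 22 mb.
V ≈ 5.6 × 22^0.668 = 5.6 × 7.884 ≈ 44.150 kt.
44.150 × 0.514 ≈ 22.69 m/s → 22.7 m/s.

22.7 m/s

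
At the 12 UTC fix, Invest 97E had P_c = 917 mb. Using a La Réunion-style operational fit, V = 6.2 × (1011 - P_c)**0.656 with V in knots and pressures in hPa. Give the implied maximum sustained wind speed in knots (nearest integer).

ΔP = 1011 − 917 = 94 mb.
94^0.656 ≈ 19.696.
V ≈ 6.2 × 19.696 ≈ 122.1 kt.

122 kt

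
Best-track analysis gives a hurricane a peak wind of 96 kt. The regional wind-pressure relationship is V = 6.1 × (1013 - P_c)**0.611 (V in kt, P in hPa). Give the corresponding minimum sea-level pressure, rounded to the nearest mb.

ΔP = (V / 6.1)^(1/0.611) = (96/6.1)^1.637.
96/6.1 = 15.738; 15.738^1.637 ≈ 90.99 mb.
P_c = 1013 − 90.99 = 922.01 ≈ 922 mb.

922 mb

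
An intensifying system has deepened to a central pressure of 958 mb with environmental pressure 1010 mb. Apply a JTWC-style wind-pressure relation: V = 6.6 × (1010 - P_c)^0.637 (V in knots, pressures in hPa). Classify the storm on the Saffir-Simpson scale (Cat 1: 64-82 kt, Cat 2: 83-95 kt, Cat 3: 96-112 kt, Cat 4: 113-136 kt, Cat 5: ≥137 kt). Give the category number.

ΔP = 1010 − 958 = 52 mb.
V ≈ 6.6 × 52^0.637 = 6.6 × 12.39 ≈ 82 kt.
82 kt falls in the Category 1 band.

1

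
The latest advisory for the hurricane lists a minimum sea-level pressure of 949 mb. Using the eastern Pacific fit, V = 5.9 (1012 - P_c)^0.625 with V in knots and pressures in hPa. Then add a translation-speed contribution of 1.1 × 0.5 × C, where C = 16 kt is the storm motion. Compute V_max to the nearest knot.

ΔP = 1012 − 949 = 63 mb.
63^0.625 ≈ 13.323.
V ≈ 5.9 × 13.323 ≈ 78.6 kt.
Translation term: 1.1 × 0.5 × 16 = 8.8 kt.
Corrected V ≈ 87.4 kt → 87 kt.

87 kt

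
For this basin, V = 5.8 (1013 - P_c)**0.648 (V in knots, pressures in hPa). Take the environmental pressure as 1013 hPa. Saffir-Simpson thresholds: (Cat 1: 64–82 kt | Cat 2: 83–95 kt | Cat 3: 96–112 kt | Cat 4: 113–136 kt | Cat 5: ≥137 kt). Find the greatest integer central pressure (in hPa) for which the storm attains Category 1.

Category 1 begins at V = 64 kt.
Required ΔP = (64/5.8)^(1/0.648) = 11.034^1.543 ≈ 40.66 hPa.
P_c ≤ 1013 − 40.66 = 972.34, so the highest integer P_c is 972 hPa.

972 hPa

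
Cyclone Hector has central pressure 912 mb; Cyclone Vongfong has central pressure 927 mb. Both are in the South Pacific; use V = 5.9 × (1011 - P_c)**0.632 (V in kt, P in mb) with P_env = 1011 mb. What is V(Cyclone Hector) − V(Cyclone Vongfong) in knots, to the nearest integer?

11 kt

Cyclone Hector: ΔP = 99; V ≈ 5.9 × 99^0.632 ≈ 107.67 kt.
Cyclone Vongfong: ΔP = 84; V ≈ 5.9 × 84^0.632 ≈ 97.05 kt.
Difference ≈ 107.67 − 97.05 = 10.62 → 11 kt.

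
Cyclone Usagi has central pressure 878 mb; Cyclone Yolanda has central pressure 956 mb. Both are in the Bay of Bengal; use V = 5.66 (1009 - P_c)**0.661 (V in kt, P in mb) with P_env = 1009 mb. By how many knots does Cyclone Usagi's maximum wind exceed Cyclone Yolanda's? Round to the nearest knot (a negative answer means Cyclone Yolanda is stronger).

64 kt

Cyclone Usagi: ΔP = 131; V ≈ 5.66 × 131^0.661 ≈ 142.01 kt.
Cyclone Yolanda: ΔP = 53; V ≈ 5.66 × 53^0.661 ≈ 78.08 kt.
Difference ≈ 142.01 − 78.08 = 63.93 → 64 kt.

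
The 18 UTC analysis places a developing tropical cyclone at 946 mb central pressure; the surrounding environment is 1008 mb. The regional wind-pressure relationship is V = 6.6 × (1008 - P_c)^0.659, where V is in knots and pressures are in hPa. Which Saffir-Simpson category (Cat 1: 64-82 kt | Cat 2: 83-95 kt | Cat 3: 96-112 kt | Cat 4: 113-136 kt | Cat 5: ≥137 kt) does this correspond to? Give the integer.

3

ΔP = 1008 − 946 = 62 mb.
V ≈ 6.6 × 62^0.659 = 6.6 × 15.18 ≈ 100 kt.
100 kt falls in the Category 3 band.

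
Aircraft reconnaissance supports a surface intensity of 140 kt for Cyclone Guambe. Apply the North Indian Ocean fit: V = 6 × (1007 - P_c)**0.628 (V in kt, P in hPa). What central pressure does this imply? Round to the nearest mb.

856 mb

ΔP = (V / 6)^(1/0.628) = (140/6)^1.592.
140/6 = 23.333; 23.333^1.592 ≈ 150.77 mb.
P_c = 1007 − 150.77 = 856.23 ≈ 856 mb.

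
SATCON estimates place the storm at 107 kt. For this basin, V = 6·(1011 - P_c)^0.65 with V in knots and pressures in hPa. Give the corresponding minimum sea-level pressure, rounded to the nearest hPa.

927 hPa

ΔP = (V / 6)^(1/0.65) = (107/6)^1.538.
107/6 = 17.833; 17.833^1.538 ≈ 84.13 hPa.
P_c = 1011 − 84.13 = 926.87 ≈ 927 hPa.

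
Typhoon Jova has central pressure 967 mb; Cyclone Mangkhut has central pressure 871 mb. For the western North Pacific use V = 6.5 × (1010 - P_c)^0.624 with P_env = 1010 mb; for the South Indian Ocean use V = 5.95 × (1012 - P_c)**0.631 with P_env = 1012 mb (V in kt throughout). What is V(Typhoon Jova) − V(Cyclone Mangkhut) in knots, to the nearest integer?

Typhoon Jova: ΔP = 43; V ≈ 6.5 × 43^0.624 ≈ 67.95 kt.
Cyclone Mangkhut: ΔP = 141; V ≈ 5.95 × 141^0.631 ≈ 135.11 kt.
Difference ≈ 67.95 − 135.11 = -67.16 → -67 kt.

-67 kt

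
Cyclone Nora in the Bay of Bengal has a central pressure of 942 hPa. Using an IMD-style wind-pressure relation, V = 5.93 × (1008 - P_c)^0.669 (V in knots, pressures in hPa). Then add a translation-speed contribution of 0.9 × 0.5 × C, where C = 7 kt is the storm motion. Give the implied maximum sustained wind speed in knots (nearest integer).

101 kt

ΔP = 1008 − 942 = 66 hPa.
66^0.669 ≈ 16.492.
V ≈ 5.93 × 16.492 ≈ 97.8 kt.
Translation term: 0.9 × 0.5 × 7 = 3.15 kt.
Corrected V ≈ 100.95 kt → 101 kt.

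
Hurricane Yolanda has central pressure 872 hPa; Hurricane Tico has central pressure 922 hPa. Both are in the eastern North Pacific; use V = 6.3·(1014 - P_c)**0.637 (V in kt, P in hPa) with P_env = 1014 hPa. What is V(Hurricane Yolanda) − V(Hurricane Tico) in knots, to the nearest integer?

36 kt

Hurricane Yolanda: ΔP = 142; V ≈ 6.3 × 142^0.637 ≈ 148.03 kt.
Hurricane Tico: ΔP = 92; V ≈ 6.3 × 92^0.637 ≈ 112.27 kt.
Difference ≈ 148.03 − 112.27 = 35.76 → 36 kt.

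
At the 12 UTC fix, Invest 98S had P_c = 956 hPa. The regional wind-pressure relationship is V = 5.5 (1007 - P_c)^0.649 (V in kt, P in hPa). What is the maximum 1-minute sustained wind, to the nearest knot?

ΔP = 1007 − 956 = 51 hPa.
51^0.649 ≈ 12.830.
V ≈ 5.5 × 12.830 ≈ 70.6 kt.

71 kt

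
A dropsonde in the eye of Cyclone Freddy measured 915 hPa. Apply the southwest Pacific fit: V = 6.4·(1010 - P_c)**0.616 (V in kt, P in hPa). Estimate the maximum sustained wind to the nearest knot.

ΔP = 1010 − 915 = 95 hPa.
95^0.616 ≈ 16.530.
V ≈ 6.4 × 16.530 ≈ 105.8 kt.

106 kt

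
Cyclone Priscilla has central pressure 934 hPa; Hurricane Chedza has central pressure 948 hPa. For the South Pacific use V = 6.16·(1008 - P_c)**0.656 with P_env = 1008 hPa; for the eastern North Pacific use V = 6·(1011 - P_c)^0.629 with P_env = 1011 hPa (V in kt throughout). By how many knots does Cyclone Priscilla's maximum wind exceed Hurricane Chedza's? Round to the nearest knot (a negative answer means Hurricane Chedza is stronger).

22 kt

Cyclone Priscilla: ΔP = 74; V ≈ 6.16 × 74^0.656 ≈ 103.70 kt.
Hurricane Chedza: ΔP = 63; V ≈ 6 × 63^0.629 ≈ 81.27 kt.
Difference ≈ 103.70 − 81.27 = 22.43 → 22 kt.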